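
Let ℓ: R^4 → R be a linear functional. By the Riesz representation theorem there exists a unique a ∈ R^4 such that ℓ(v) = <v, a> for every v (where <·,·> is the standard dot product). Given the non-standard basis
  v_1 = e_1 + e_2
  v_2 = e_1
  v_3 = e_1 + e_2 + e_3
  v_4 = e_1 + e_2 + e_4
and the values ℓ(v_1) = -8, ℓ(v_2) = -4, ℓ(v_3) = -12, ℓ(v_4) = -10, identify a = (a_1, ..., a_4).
a = (-4, -4, -4, -2)

Write a = (a_1, ..., a_4) in the standard basis. For each basis vector v_i, ℓ(v_i) = <v_i, a> is a linear equation in the a_j's. Collect the n equations into a matrix system V a = ℓ, where row i of V is v_i (expressed in the standard basis). Since V is invertible (lower-triangular with 1s on the diagonal, up to permutation), solve by back-substitution:
  V =
[[1, 1, 0, 0],
 [1, 0, 0, 0],
 [1, 1, 1, 0],
 [1, 1, 0, 1]]
  V a = (-8, -4, -12, -10)
Solving gives a = (-4, -4, -4, -2).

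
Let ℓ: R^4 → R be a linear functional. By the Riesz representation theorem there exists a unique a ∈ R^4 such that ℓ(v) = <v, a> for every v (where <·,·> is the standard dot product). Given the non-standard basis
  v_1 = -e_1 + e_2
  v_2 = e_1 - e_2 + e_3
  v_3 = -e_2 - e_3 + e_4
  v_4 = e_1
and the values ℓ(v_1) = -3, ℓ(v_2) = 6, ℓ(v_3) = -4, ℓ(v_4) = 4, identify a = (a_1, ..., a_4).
a = (4, 1, 3, 0)

Write a = (a_1, ..., a_4) in the standard basis. For each basis vector v_i, ℓ(v_i) = <v_i, a> is a linear equation in the a_j's. Collect the n equations into a matrix system V a = ℓ, where row i of V is v_i (expressed in the standard basis). Since V is invertible (lower-triangular with 1s on the diagonal, up to permutation), solve by back-substitution:
  V =
[[-1, 1, 0, 0],
 [1, -1, 1, 0],
 [0, -1, -1, 1],
 [1, 0, 0, 0]]
  V a = (-3, 6, -4, 4)
Solving gives a = (4, 1, 3, 0).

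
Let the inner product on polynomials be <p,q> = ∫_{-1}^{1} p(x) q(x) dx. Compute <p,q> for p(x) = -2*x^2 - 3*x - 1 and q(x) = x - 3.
<p,q> = 8

Expand the product: p(x)·q(x) = -2*x^3 + 3*x^2 + 8*x + 3.
∫_{-1}^{1} of each monomial x^k gives [2/(k+1) if k even, 0 if k odd]. Integrating term-by-term (or equivalently evaluating the antiderivative F(x) = -x^4/2 + x^3 + 4*x^2 + 3*x at the endpoints):
  F(1) − F(−1) = 15/2 − (-1/2) = 8.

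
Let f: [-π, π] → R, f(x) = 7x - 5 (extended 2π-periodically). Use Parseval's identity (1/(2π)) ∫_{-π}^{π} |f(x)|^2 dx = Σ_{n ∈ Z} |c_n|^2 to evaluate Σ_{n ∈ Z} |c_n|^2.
Σ |c_n|^2 = 49π^2/3 + 25

Expand and integrate term by term over [-π, π]:
  ∫ (7x)^2 dx = 49·(2π^3/3); ∫ 2·7·(-5)·x dx = 0 (odd integrand); ∫ (-5)^2 dx = 25·2π.
So (1/(2π)) ∫_{-π}^{π} (7x - 5)^2 dx = 49π^2/3 + 25 = 49π^2/3 + 25.
Parseval ⇒ Σ |c_n|^2 = 49π^2/3 + 25.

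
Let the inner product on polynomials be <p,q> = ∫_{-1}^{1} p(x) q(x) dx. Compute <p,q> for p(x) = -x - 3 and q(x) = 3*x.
<p,q> = -2

Expand the product: p(x)·q(x) = -3*x^2 - 9*x.
∫_{-1}^{1} of each monomial x^k gives [2/(k+1) if k even, 0 if k odd]. Integrating term-by-term (or equivalently evaluating the antiderivative F(x) = -x^3 - 9*x^2/2 at the endpoints):
  F(1) − F(−1) = -11/2 − (-7/2) = -2.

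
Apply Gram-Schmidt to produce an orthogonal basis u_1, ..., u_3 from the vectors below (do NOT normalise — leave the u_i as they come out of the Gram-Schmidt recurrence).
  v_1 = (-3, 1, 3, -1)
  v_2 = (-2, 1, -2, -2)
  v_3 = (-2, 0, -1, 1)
Orthogonal basis:
  u_1 = (-3, 1, 3, -1)
  u_2 = (-31/20, 17/20, -49/20, -37/20)
  u_3 = (-312/251, -88/251, -145/251, 413/251)

Apply the Gram-Schmidt recurrence
  u_1 = v_1
  u_i = v_i − Σ_{j<i} ((v_i · u_j) / (u_j · u_j)) · u_j.

Step by step this gives:
  u_1 = (-3, 1, 3, -1)
  u_2 = (-31/20, 17/20, -49/20, -37/20)
  u_3 = (-312/251, -88/251, -145/251, 413/251)

Orthogonality check:
  u_2 · u_1 = 0 (should be 0)
  u_3 · u_1 = 0 (should be 0)
  u_3 · u_2 = 0 (should be 0)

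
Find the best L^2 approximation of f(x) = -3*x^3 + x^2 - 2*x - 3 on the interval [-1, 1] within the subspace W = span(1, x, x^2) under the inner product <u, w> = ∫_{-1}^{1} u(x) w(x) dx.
g(x) = x^2 - 19*x/5 - 3

The best approximation g ∈ W is the orthogonal projection of f onto W. Writing g = a_0 + a_1 x + a_2 x^2, the coefficients solve the normal equations G · a = b where
  G_{ij} = <φ_i, φ_j> and b_i = <f, φ_i>, with φ_0 = 1, φ_1 = x, φ_2 = x^2.
G =
  [2, 0, 2/3]
  [0, 2/3, 0]
  [2/3, 0, 2/5],
b = (-16/3, -38/15, -8/5).
Solving gives a_0 = -3, a_1 = -19/5, a_2 = 1, so
  g(x) = x^2 - 19*x/5 - 3.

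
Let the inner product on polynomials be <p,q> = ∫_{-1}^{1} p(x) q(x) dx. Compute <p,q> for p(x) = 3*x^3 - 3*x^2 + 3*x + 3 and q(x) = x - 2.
<p,q> = -24/5

Expand the product: p(x)·q(x) = 3*x^4 - 9*x^3 + 9*x^2 - 3*x - 6.
∫_{-1}^{1} of each monomial x^k gives [2/(k+1) if k even, 0 if k odd]. Integrating term-by-term (or equivalently evaluating the antiderivative F(x) = 3*x^5/5 - 9*x^4/4 + 3*x^3 - 3*x^2/2 - 6*x at the endpoints):
  F(1) − F(−1) = -123/20 − (-27/20) = -24/5.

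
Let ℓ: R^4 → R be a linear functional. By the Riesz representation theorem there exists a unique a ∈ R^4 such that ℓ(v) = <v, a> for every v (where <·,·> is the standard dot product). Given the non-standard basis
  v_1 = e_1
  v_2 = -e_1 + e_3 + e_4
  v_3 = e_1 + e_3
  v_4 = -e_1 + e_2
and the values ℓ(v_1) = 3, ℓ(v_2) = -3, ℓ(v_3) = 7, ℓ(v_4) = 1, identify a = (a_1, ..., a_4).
a = (3, 4, 4, -4)

Write a = (a_1, ..., a_4) in the standard basis. For each basis vector v_i, ℓ(v_i) = <v_i, a> is a linear equation in the a_j's. Collect the n equations into a matrix system V a = ℓ, where row i of V is v_i (expressed in the standard basis). Since V is invertible (lower-triangular with 1s on the diagonal, up to permutation), solve by back-substitution:
  V =
[[1, 0, 0, 0],
 [-1, 0, 1, 1],
 [1, 0, 1, 0],
 [-1, 1, 0, 0]]
  V a = (3, -3, 7, 1)
Solving gives a = (3, 4, 4, -4).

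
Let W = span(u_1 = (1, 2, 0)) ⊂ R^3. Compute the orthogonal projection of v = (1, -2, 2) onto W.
proj_W(v) = (-3/5, -6/5, 0)

Set up U = [u_1 | ... | u_1] ∈ R^(3×1). The projector onto W = col(U) is P = U (U^T U)^(-1) U^T.
Compute U^T U =
  [5],
and U^T v = (-3).
Solve U^T U · c = U^T v for the coefficients: c = (-3/5). The projection is proj_W(v) = U c.
Check: (v - proj_W(v)) · u_1 = 0  (should be 0).
Result: proj_W(v) = (-3/5, -6/5, 0).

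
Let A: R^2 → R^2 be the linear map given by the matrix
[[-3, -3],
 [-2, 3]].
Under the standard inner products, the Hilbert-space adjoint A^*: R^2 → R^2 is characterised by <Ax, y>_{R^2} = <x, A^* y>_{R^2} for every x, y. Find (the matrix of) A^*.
A^* = A^T =
[[-3, -2],
 [-3, 3]]

For real matrices with standard dot products, the defining identity <Ax, y> = <x, A^* y> gives (Ax)^T y = x^T (A^*) y, i.e. x^T A^T y = x^T (A^*) y. Since this holds for all x, y, we must have A^* = A^T. Therefore
A^* =
[[-3, -2],
 [-3, 3]].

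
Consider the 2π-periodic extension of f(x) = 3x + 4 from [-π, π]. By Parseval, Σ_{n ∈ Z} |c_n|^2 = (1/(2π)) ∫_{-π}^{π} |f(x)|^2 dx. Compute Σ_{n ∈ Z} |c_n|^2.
Σ |c_n|^2 = 3π^2 + 16

Expand and integrate term by term over [-π, π]:
  ∫ (3x)^2 dx = 9·(2π^3/3); ∫ 2·3·(4)·x dx = 0 (odd integrand); ∫ 4^2 dx = 16·2π.
So (1/(2π)) ∫_{-π}^{π} (3x + 4)^2 dx = 9π^2/3 + 16 = 3π^2 + 16.
Parseval ⇒ Σ |c_n|^2 = 3π^2 + 16.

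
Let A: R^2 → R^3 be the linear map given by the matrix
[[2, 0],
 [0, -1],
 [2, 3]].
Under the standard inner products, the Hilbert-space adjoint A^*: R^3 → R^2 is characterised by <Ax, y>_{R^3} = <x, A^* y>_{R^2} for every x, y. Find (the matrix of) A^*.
A^* = A^T =
[[2, 0, 2],
 [0, -1, 3]]

For real matrices with standard dot products, the defining identity <Ax, y> = <x, A^* y> gives (Ax)^T y = x^T (A^*) y, i.e. x^T A^T y = x^T (A^*) y. Since this holds for all x, y, we must have A^* = A^T. Therefore
A^* =
[[2, 0, 2],
 [0, -1, 3]].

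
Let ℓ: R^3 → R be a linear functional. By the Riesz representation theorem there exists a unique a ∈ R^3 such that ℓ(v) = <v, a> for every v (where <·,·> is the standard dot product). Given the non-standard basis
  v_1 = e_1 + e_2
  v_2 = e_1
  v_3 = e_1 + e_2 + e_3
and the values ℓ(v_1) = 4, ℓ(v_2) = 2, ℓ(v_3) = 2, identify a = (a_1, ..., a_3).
a = (2, 2, -2)

Write a = (a_1, ..., a_3) in the standard basis. For each basis vector v_i, ℓ(v_i) = <v_i, a> is a linear equation in the a_j's. Collect the n equations into a matrix system V a = ℓ, where row i of V is v_i (expressed in the standard basis). Since V is invertible (lower-triangular with 1s on the diagonal, up to permutation), solve by back-substitution:
  V =
[[1, 1, 0],
 [1, 0, 0],
 [1, 1, 1]]
  V a = (4, 2, 2)
Solving gives a = (2, 2, -2).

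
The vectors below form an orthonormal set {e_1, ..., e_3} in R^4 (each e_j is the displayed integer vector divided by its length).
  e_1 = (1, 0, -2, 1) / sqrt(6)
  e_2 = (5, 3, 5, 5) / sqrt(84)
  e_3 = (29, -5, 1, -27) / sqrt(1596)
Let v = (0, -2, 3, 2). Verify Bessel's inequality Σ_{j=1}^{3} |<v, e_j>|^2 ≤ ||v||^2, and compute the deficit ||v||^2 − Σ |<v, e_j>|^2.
Σ |<v, e_j>|^2 = 457/57; ||v||^2 = 17; deficit = 512/57

Write each e_j = u_j / sqrt(<u_j, u_j>) where u_j is the displayed integer vector. Then <v, e_j> = <v, u_j> / sqrt(<u_j, u_j>), so |<v, e_j>|^2 = <v, u_j>^2 / <u_j, u_j>.
Coefficients: <v, e_1> = -4/sqrt(6), <v, e_2> = 19/sqrt(84), <v, e_3> = -41/sqrt(1596).
Square and sum: Σ |<v, e_j>|^2 = 457/57.
Compute ||v||^2 = v·v = 17.
Deficit = 17 − 457/57 = 512/57 ≥ 0, confirming Bessel's inequality. (The deficit equals ||v − Σ <v,e_j> e_j||^2, the squared distance from v to span{e_j}.)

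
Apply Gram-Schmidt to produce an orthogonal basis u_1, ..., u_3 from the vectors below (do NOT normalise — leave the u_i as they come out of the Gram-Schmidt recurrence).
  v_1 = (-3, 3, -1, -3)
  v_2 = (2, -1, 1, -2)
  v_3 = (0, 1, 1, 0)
Orthogonal basis:
  u_1 = (-3, 3, -1, -3)
  u_2 = (11/7, -4/7, 6/7, -17/7)
  u_3 = (1/6, 53/66, 23/22, 19/66)

Apply the Gram-Schmidt recurrence
  u_1 = v_1
  u_i = v_i − Σ_{j<i} ((v_i · u_j) / (u_j · u_j)) · u_j.

Step by step this gives:
  u_1 = (-3, 3, -1, -3)
  u_2 = (11/7, -4/7, 6/7, -17/7)
  u_3 = (1/6, 53/66, 23/22, 19/66)

Orthogonality check:
  u_2 · u_1 = 0 (should be 0)
  u_3 · u_1 = 0 (should be 0)
  u_3 · u_2 = 0 (should be 0)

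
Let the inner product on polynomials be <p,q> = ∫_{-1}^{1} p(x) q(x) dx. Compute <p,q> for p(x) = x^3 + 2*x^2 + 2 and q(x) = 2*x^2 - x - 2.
<p,q> = -34/5

Expand the product: p(x)·q(x) = 2*x^5 + 3*x^4 - 4*x^3 - 2*x - 4.
∫_{-1}^{1} of each monomial x^k gives [2/(k+1) if k even, 0 if k odd]. Integrating term-by-term (or equivalently evaluating the antiderivative F(x) = x^6/3 + 3*x^5/5 - x^4 - x^2 - 4*x at the endpoints):
  F(1) − F(−1) = -76/15 − (26/15) = -34/5.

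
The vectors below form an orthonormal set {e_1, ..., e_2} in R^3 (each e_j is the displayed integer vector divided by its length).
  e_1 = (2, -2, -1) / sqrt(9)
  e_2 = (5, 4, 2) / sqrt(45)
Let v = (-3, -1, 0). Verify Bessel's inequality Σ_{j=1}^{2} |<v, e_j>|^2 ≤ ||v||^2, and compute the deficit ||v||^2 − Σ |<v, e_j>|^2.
Σ |<v, e_j>|^2 = 49/5; ||v||^2 = 10; deficit = 1/5

Write each e_j = u_j / sqrt(<u_j, u_j>) where u_j is the displayed integer vector. Then <v, e_j> = <v, u_j> / sqrt(<u_j, u_j>), so |<v, e_j>|^2 = <v, u_j>^2 / <u_j, u_j>.
Coefficients: <v, e_1> = -4/sqrt(9), <v, e_2> = -19/sqrt(45).
Square and sum: Σ |<v, e_j>|^2 = 49/5.
Compute ||v||^2 = v·v = 10.
Deficit = 10 − 49/5 = 1/5 ≥ 0, confirming Bessel's inequality. (The deficit equals ||v − Σ <v,e_j> e_j||^2, the squared distance from v to span{e_j}.)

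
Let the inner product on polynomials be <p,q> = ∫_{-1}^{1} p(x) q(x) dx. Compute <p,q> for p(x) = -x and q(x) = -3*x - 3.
<p,q> = 2

Expand the product: p(x)·q(x) = 3*x^2 + 3*x.
∫_{-1}^{1} of each monomial x^k gives [2/(k+1) if k even, 0 if k odd]. Integrating term-by-term (or equivalently evaluating the antiderivative F(x) = x^3 + 3*x^2/2 at the endpoints):
  F(1) − F(−1) = 5/2 − (1/2) = 2.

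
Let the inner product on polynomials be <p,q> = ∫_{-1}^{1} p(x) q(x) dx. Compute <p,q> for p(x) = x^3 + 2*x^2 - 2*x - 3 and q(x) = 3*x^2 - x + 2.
<p,q> = -12

Expand the product: p(x)·q(x) = 3*x^5 + 5*x^4 - 6*x^3 - 3*x^2 - x - 6.
∫_{-1}^{1} of each monomial x^k gives [2/(k+1) if k even, 0 if k odd]. Integrating term-by-term (or equivalently evaluating the antiderivative F(x) = x^6/2 + x^5 - 3*x^4/2 - x^3 - x^2/2 - 6*x at the endpoints):
  F(1) − F(−1) = -15/2 − (9/2) = -12.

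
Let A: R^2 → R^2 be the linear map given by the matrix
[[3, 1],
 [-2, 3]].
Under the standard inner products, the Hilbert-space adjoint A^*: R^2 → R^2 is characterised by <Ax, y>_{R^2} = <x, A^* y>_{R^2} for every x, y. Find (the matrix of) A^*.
A^* = A^T =
[[3, -2],
 [1, 3]]

For real matrices with standard dot products, the defining identity <Ax, y> = <x, A^* y> gives (Ax)^T y = x^T (A^*) y, i.e. x^T A^T y = x^T (A^*) y. Since this holds for all x, y, we must have A^* = A^T. Therefore
A^* =
[[3, -2],
 [1, 3]].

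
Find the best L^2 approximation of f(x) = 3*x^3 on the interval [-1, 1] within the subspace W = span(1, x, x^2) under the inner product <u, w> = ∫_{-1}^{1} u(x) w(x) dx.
g(x) = 9*x/5

The best approximation g ∈ W is the orthogonal projection of f onto W. Writing g = a_0 + a_1 x + a_2 x^2, the coefficients solve the normal equations G · a = b where
  G_{ij} = <φ_i, φ_j> and b_i = <f, φ_i>, with φ_0 = 1, φ_1 = x, φ_2 = x^2.
G =
  [2, 0, 2/3]
  [0, 2/3, 0]
  [2/3, 0, 2/5],
b = (0, 6/5, 0).
Solving gives a_0 = 0, a_1 = 9/5, a_2 = 0, so
  g(x) = 9*x/5.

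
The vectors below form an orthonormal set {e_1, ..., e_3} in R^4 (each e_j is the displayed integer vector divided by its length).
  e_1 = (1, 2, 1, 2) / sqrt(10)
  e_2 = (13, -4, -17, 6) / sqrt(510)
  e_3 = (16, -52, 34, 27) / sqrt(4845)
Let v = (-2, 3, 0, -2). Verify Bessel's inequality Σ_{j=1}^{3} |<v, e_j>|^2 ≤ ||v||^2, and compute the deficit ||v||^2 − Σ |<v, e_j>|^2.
Σ |<v, e_j>|^2 = 1614/95; ||v||^2 = 17; deficit = 1/95

Write each e_j = u_j / sqrt(<u_j, u_j>) where u_j is the displayed integer vector. Then <v, e_j> = <v, u_j> / sqrt(<u_j, u_j>), so |<v, e_j>|^2 = <v, u_j>^2 / <u_j, u_j>.
Coefficients: <v, e_1> = 0/sqrt(10), <v, e_2> = -50/sqrt(510), <v, e_3> = -242/sqrt(4845).
Square and sum: Σ |<v, e_j>|^2 = 1614/95.
Compute ||v||^2 = v·v = 17.
Deficit = 17 − 1614/95 = 1/95 ≥ 0, confirming Bessel's inequality. (The deficit equals ||v − Σ <v,e_j> e_j||^2, the squared distance from v to span{e_j}.)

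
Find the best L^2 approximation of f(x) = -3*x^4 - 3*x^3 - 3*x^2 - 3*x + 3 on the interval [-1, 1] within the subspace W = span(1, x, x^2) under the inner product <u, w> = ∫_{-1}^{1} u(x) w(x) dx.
g(x) = -39*x^2/7 - 24*x/5 + 114/35

The best approximation g ∈ W is the orthogonal projection of f onto W. Writing g = a_0 + a_1 x + a_2 x^2, the coefficients solve the normal equations G · a = b where
  G_{ij} = <φ_i, φ_j> and b_i = <f, φ_i>, with φ_0 = 1, φ_1 = x, φ_2 = x^2.
G =
  [2, 0, 2/3]
  [0, 2/3, 0]
  [2/3, 0, 2/5],
b = (14/5, -16/5, -2/35).
Solving gives a_0 = 114/35, a_1 = -24/5, a_2 = -39/7, so
  g(x) = -39*x^2/7 - 24*x/5 + 114/35.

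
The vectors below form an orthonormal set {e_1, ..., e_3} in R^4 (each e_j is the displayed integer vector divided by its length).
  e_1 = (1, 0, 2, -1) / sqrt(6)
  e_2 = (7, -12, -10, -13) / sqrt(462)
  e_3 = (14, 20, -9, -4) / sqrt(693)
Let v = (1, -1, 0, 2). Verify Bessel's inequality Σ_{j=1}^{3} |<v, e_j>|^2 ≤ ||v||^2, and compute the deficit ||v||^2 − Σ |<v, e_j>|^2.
Σ |<v, e_j>|^2 = 5/9; ||v||^2 = 6; deficit = 49/9

Write each e_j = u_j / sqrt(<u_j, u_j>) where u_j is the displayed integer vector. Then <v, e_j> = <v, u_j> / sqrt(<u_j, u_j>), so |<v, e_j>|^2 = <v, u_j>^2 / <u_j, u_j>.
Coefficients: <v, e_1> = -1/sqrt(6), <v, e_2> = -7/sqrt(462), <v, e_3> = -14/sqrt(693).
Square and sum: Σ |<v, e_j>|^2 = 5/9.
Compute ||v||^2 = v·v = 6.
Deficit = 6 − 5/9 = 49/9 ≥ 0, confirming Bessel's inequality. (The deficit equals ||v − Σ <v,e_j> e_j||^2, the squared distance from v to span{e_j}.)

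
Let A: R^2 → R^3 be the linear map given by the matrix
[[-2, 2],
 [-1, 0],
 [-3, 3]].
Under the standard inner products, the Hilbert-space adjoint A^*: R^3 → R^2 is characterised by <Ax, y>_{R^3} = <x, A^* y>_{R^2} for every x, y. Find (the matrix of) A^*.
A^* = A^T =
[[-2, -1, -3],
 [2, 0, 3]]

For real matrices with standard dot products, the defining identity <Ax, y> = <x, A^* y> gives (Ax)^T y = x^T (A^*) y, i.e. x^T A^T y = x^T (A^*) y. Since this holds for all x, y, we must have A^* = A^T. Therefore
A^* =
[[-2, -1, -3],
 [2, 0, 3]].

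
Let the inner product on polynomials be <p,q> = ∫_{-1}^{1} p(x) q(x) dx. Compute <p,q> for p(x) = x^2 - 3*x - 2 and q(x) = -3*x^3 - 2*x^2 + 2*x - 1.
<p,q> = 24/5

Expand the product: p(x)·q(x) = -3*x^5 + 7*x^4 + 14*x^3 - 3*x^2 - x + 2.
∫_{-1}^{1} of each monomial x^k gives [2/(k+1) if k even, 0 if k odd]. Integrating term-by-term (or equivalently evaluating the antiderivative F(x) = -x^6/2 + 7*x^5/5 + 7*x^4/2 - x^3 - x^2/2 + 2*x at the endpoints):
  F(1) − F(−1) = 49/10 − (1/10) = 24/5.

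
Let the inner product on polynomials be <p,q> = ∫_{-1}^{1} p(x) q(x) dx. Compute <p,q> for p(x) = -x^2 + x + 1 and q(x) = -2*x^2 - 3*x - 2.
<p,q> = -26/5

Expand the product: p(x)·q(x) = 2*x^4 + x^3 - 3*x^2 - 5*x - 2.
∫_{-1}^{1} of each monomial x^k gives [2/(k+1) if k even, 0 if k odd]. Integrating term-by-term (or equivalently evaluating the antiderivative F(x) = 2*x^5/5 + x^4/4 - x^3 - 5*x^2/2 - 2*x at the endpoints):
  F(1) − F(−1) = -97/20 − (7/20) = -26/5.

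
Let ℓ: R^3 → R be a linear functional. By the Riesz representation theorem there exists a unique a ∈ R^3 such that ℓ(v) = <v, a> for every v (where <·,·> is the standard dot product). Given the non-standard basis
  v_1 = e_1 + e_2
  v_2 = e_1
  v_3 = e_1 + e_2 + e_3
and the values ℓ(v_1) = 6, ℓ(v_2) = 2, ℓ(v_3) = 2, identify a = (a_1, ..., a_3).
a = (2, 4, -4)

Write a = (a_1, ..., a_3) in the standard basis. For each basis vector v_i, ℓ(v_i) = <v_i, a> is a linear equation in the a_j's. Collect the n equations into a matrix system V a = ℓ, where row i of V is v_i (expressed in the standard basis). Since V is invertible (lower-triangular with 1s on the diagonal, up to permutation), solve by back-substitution:
  V =
[[1, 1, 0],
 [1, 0, 0],
 [1, 1, 1]]
  V a = (6, 2, 2)
Solving gives a = (2, 4, -4).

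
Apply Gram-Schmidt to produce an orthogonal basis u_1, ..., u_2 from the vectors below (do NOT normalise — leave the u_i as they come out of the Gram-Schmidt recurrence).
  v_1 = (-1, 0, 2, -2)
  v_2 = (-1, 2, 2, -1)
Orthogonal basis:
  u_1 = (-1, 0, 2, -2)
  u_2 = (-2/9, 2, 4/9, 5/9)

Apply the Gram-Schmidt recurrence
  u_1 = v_1
  u_i = v_i − Σ_{j<i} ((v_i · u_j) / (u_j · u_j)) · u_j.

Step by step this gives:
  u_1 = (-1, 0, 2, -2)
  u_2 = (-2/9, 2, 4/9, 5/9)

Orthogonality check:
  u_2 · u_1 = 0 (should be 0)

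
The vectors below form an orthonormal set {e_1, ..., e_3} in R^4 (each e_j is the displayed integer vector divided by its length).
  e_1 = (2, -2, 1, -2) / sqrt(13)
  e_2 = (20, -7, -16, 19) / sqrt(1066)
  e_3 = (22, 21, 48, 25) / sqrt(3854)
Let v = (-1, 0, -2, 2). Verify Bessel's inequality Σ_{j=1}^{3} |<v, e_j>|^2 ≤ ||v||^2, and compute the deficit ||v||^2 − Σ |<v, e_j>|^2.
Σ |<v, e_j>|^2 = 398/47; ||v||^2 = 9; deficit = 25/47

Write each e_j = u_j / sqrt(<u_j, u_j>) where u_j is the displayed integer vector. Then <v, e_j> = <v, u_j> / sqrt(<u_j, u_j>), so |<v, e_j>|^2 = <v, u_j>^2 / <u_j, u_j>.
Coefficients: <v, e_1> = -8/sqrt(13), <v, e_2> = 50/sqrt(1066), <v, e_3> = -68/sqrt(3854).
Square and sum: Σ |<v, e_j>|^2 = 398/47.
Compute ||v||^2 = v·v = 9.
Deficit = 9 − 398/47 = 25/47 ≥ 0, confirming Bessel's inequality. (The deficit equals ||v − Σ <v,e_j> e_j||^2, the squared distance from v to span{e_j}.)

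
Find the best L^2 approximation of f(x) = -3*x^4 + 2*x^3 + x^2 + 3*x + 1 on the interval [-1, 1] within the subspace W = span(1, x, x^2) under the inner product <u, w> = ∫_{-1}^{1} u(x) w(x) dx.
g(x) = -11*x^2/7 + 21*x/5 + 44/35

The best approximation g ∈ W is the orthogonal projection of f onto W. Writing g = a_0 + a_1 x + a_2 x^2, the coefficients solve the normal equations G · a = b where
  G_{ij} = <φ_i, φ_j> and b_i = <f, φ_i>, with φ_0 = 1, φ_1 = x, φ_2 = x^2.
G =
  [2, 0, 2/3]
  [0, 2/3, 0]
  [2/3, 0, 2/5],
b = (22/15, 14/5, 22/105).
Solving gives a_0 = 44/35, a_1 = 21/5, a_2 = -11/7, so
  g(x) = -11*x^2/7 + 21*x/5 + 44/35.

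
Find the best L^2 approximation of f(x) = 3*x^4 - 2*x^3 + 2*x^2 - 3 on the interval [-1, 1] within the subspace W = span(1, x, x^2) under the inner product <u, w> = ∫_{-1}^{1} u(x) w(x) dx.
g(x) = 32*x^2/7 - 6*x/5 - 114/35

The best approximation g ∈ W is the orthogonal projection of f onto W. Writing g = a_0 + a_1 x + a_2 x^2, the coefficients solve the normal equations G · a = b where
  G_{ij} = <φ_i, φ_j> and b_i = <f, φ_i>, with φ_0 = 1, φ_1 = x, φ_2 = x^2.
G =
  [2, 0, 2/3]
  [0, 2/3, 0]
  [2/3, 0, 2/5],
b = (-52/15, -4/5, -12/35).
Solving gives a_0 = -114/35, a_1 = -6/5, a_2 = 32/7, so
  g(x) = 32*x^2/7 - 6*x/5 - 114/35.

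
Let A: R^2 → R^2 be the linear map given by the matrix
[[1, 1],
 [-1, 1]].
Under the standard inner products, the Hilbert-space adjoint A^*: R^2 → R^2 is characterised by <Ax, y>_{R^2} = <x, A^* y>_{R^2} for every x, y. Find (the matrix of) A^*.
A^* = A^T =
[[1, -1],
 [1, 1]]

For real matrices with standard dot products, the defining identity <Ax, y> = <x, A^* y> gives (Ax)^T y = x^T (A^*) y, i.e. x^T A^T y = x^T (A^*) y. Since this holds for all x, y, we must have A^* = A^T. Therefore
A^* =
[[1, -1],
 [1, 1]].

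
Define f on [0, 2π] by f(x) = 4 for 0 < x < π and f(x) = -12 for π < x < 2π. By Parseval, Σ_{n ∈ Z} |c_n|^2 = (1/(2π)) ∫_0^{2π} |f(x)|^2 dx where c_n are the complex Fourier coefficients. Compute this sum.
Σ |c_n|^2 = 80

Parseval equates the L^2 energy of f (normalised by 1/(2π)) with the ℓ^2 sum of its Fourier coefficients: (1/(2π)) ∫_0^{2π} |f|^2 = Σ |c_n|^2.
Compute the left side: (1/(2π)) [∫_0^π 4^2 dx + ∫_π^{2π} (-12)^2 dx] = (1/(2π)) · (16π + 144π) = (16 + 144)/2 = 80.
So Σ_{n ∈ Z} |c_n|^2 = 80.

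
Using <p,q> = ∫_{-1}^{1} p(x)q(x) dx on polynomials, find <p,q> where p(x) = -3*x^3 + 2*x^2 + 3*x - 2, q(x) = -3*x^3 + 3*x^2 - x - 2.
<p,q> = 40/21

Expand the product: p(x)·q(x) = 9*x^6 - 15*x^5 + 19*x^3 - 13*x^2 - 4*x + 4.
∫_{-1}^{1} of each monomial x^k gives [2/(k+1) if k even, 0 if k odd]. Integrating term-by-term (or equivalently evaluating the antiderivative F(x) = 9*x^7/7 - 5*x^6/2 + 19*x^4/4 - 13*x^3/3 - 2*x^2 + 4*x at the endpoints):
  F(1) − F(−1) = 101/84 − (-59/84) = 40/21.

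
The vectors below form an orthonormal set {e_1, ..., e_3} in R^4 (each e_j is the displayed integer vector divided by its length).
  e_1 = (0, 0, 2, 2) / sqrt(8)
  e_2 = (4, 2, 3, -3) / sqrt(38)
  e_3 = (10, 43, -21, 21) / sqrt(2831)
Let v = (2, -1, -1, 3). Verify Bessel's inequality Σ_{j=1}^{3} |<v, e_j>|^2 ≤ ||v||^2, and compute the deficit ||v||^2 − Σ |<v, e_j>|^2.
Σ |<v, e_j>|^2 = 635/149; ||v||^2 = 15; deficit = 1600/149

Write each e_j = u_j / sqrt(<u_j, u_j>) where u_j is the displayed integer vector. Then <v, e_j> = <v, u_j> / sqrt(<u_j, u_j>), so |<v, e_j>|^2 = <v, u_j>^2 / <u_j, u_j>.
Coefficients: <v, e_1> = 4/sqrt(8), <v, e_2> = -6/sqrt(38), <v, e_3> = 61/sqrt(2831).
Square and sum: Σ |<v, e_j>|^2 = 635/149.
Compute ||v||^2 = v·v = 15.
Deficit = 15 − 635/149 = 1600/149 ≥ 0, confirming Bessel's inequality. (The deficit equals ||v − Σ <v,e_j> e_j||^2, the squared distance from v to span{e_j}.)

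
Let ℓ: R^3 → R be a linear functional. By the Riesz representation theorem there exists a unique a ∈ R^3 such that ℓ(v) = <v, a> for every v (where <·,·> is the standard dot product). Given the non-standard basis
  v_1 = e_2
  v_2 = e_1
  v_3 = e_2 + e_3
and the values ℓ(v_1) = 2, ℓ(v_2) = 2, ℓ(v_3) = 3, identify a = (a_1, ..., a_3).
a = (2, 2, 1)

Write a = (a_1, ..., a_3) in the standard basis. For each basis vector v_i, ℓ(v_i) = <v_i, a> is a linear equation in the a_j's. Collect the n equations into a matrix system V a = ℓ, where row i of V is v_i (expressed in the standard basis). Since V is invertible (lower-triangular with 1s on the diagonal, up to permutation), solve by back-substitution:
  V =
[[0, 1, 0],
 [1, 0, 0],
 [0, 1, 1]]
  V a = (2, 2, 3)
Solving gives a = (2, 2, 1).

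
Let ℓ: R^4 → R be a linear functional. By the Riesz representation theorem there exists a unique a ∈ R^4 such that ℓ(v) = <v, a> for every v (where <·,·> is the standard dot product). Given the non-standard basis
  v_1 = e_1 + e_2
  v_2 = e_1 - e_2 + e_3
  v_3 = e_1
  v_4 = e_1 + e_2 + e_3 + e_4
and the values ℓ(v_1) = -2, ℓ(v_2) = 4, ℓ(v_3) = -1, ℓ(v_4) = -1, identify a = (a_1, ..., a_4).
a = (-1, -1, 4, -3)

Write a = (a_1, ..., a_4) in the standard basis. For each basis vector v_i, ℓ(v_i) = <v_i, a> is a linear equation in the a_j's. Collect the n equations into a matrix system V a = ℓ, where row i of V is v_i (expressed in the standard basis). Since V is invertible (lower-triangular with 1s on the diagonal, up to permutation), solve by back-substitution:
  V =
[[1, 1, 0, 0],
 [1, -1, 1, 0],
 [1, 0, 0, 0],
 [1, 1, 1, 1]]
  V a = (-2, 4, -1, -1)
Solving gives a = (-1, -1, 4, -3).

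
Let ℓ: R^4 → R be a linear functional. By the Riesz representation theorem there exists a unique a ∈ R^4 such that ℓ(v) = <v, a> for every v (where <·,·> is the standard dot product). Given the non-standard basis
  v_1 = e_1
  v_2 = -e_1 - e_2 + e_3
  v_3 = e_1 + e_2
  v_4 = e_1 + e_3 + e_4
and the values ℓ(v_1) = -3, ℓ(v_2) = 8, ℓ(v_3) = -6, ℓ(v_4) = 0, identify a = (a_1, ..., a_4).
a = (-3, -3, 2, 1)

Write a = (a_1, ..., a_4) in the standard basis. For each basis vector v_i, ℓ(v_i) = <v_i, a> is a linear equation in the a_j's. Collect the n equations into a matrix system V a = ℓ, where row i of V is v_i (expressed in the standard basis). Since V is invertible (lower-triangular with 1s on the diagonal, up to permutation), solve by back-substitution:
  V =
[[1, 0, 0, 0],
 [-1, -1, 1, 0],
 [1, 1, 0, 0],
 [1, 0, 1, 1]]
  V a = (-3, 8, -6, 0)
Solving gives a = (-3, -3, 2, 1).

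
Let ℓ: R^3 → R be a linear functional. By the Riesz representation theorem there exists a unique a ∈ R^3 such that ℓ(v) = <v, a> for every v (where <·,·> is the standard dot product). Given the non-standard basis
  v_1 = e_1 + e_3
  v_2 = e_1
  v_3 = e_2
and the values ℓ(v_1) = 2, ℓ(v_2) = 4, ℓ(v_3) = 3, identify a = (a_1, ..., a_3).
a = (4, 3, -2)

Write a = (a_1, ..., a_3) in the standard basis. For each basis vector v_i, ℓ(v_i) = <v_i, a> is a linear equation in the a_j's. Collect the n equations into a matrix system V a = ℓ, where row i of V is v_i (expressed in the standard basis). Since V is invertible (lower-triangular with 1s on the diagonal, up to permutation), solve by back-substitution:
  V =
[[1, 0, 1],
 [1, 0, 0],
 [0, 1, 0]]
  V a = (2, 4, 3)
Solving gives a = (4, 3, -2).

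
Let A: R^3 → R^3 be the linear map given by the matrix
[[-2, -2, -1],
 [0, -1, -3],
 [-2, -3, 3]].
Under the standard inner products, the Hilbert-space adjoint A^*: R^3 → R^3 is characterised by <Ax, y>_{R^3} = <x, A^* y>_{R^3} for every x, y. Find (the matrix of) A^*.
A^* = A^T =
[[-2, 0, -2],
 [-2, -1, -3],
 [-1, -3, 3]]

For real matrices with standard dot products, the defining identity <Ax, y> = <x, A^* y> gives (Ax)^T y = x^T (A^*) y, i.e. x^T A^T y = x^T (A^*) y. Since this holds for all x, y, we must have A^* = A^T. Therefore
A^* =
[[-2, 0, -2],
 [-2, -1, -3],
 [-1, -3, 3]].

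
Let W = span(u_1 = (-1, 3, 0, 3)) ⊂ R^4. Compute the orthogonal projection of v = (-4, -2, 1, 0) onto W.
proj_W(v) = (2/19, -6/19, 0, -6/19)

Set up U = [u_1 | ... | u_1] ∈ R^(4×1). The projector onto W = col(U) is P = U (U^T U)^(-1) U^T.
Compute U^T U =
  [19],
and U^T v = (-2).
Solve U^T U · c = U^T v for the coefficients: c = (-2/19). The projection is proj_W(v) = U c.
Check: (v - proj_W(v)) · u_1 = 0  (should be 0).
Result: proj_W(v) = (2/19, -6/19, 0, -6/19).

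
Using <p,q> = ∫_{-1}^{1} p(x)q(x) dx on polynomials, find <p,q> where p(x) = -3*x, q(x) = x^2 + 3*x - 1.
<p,q> = -6

Expand the product: p(x)·q(x) = -3*x^3 - 9*x^2 + 3*x.
∫_{-1}^{1} of each monomial x^k gives [2/(k+1) if k even, 0 if k odd]. Integrating term-by-term (or equivalently evaluating the antiderivative F(x) = -3*x^4/4 - 3*x^3 + 3*x^2/2 at the endpoints):
  F(1) − F(−1) = -9/4 − (15/4) = -6.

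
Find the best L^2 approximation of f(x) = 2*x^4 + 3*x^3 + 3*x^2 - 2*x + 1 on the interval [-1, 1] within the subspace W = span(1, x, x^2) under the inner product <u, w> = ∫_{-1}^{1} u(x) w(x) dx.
g(x) = 33*x^2/7 - x/5 + 29/35

The best approximation g ∈ W is the orthogonal projection of f onto W. Writing g = a_0 + a_1 x + a_2 x^2, the coefficients solve the normal equations G · a = b where
  G_{ij} = <φ_i, φ_j> and b_i = <f, φ_i>, with φ_0 = 1, φ_1 = x, φ_2 = x^2.
G =
  [2, 0, 2/3]
  [0, 2/3, 0]
  [2/3, 0, 2/5],
b = (24/5, -2/15, 256/105).
Solving gives a_0 = 29/35, a_1 = -1/5, a_2 = 33/7, so
  g(x) = 33*x^2/7 - x/5 + 29/35.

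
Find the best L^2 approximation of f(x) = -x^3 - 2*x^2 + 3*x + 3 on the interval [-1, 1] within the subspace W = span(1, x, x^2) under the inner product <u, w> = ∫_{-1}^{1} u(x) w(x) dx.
g(x) = -2*x^2 + 12*x/5 + 3

The best approximation g ∈ W is the orthogonal projection of f onto W. Writing g = a_0 + a_1 x + a_2 x^2, the coefficients solve the normal equations G · a = b where
  G_{ij} = <φ_i, φ_j> and b_i = <f, φ_i>, with φ_0 = 1, φ_1 = x, φ_2 = x^2.
G =
  [2, 0, 2/3]
  [0, 2/3, 0]
  [2/3, 0, 2/5],
b = (14/3, 8/5, 6/5).
Solving gives a_0 = 3, a_1 = 12/5, a_2 = -2, so
  g(x) = -2*x^2 + 12*x/5 + 3.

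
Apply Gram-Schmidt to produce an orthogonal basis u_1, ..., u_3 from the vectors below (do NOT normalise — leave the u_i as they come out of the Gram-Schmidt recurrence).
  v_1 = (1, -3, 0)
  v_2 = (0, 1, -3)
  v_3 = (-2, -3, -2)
Orthogonal basis:
  u_1 = (1, -3, 0)
  u_2 = (3/10, 1/10, -3)
  u_3 = (-261/91, -87/91, -29/91)

Apply the Gram-Schmidt recurrence
  u_1 = v_1
  u_i = v_i − Σ_{j<i} ((v_i · u_j) / (u_j · u_j)) · u_j.

Step by step this gives:
  u_1 = (1, -3, 0)
  u_2 = (3/10, 1/10, -3)
  u_3 = (-261/91, -87/91, -29/91)

Orthogonality check:
  u_2 · u_1 = 0 (should be 0)
  u_3 · u_1 = 0 (should be 0)
  u_3 · u_2 = 0 (should be 0)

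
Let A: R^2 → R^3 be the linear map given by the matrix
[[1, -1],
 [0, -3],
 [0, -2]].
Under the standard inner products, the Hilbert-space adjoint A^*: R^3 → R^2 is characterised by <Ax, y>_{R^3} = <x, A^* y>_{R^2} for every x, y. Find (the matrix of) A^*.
A^* = A^T =
[[1, 0, 0],
 [-1, -3, -2]]

For real matrices with standard dot products, the defining identity <Ax, y> = <x, A^* y> gives (Ax)^T y = x^T (A^*) y, i.e. x^T A^T y = x^T (A^*) y. Since this holds for all x, y, we must have A^* = A^T. Therefore
A^* =
[[1, 0, 0],
 [-1, -3, -2]].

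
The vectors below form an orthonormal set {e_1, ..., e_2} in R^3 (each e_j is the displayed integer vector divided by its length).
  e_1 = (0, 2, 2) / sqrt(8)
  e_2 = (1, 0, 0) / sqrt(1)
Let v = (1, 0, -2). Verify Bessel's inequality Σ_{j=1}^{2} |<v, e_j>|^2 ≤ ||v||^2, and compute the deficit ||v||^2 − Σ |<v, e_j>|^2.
Σ |<v, e_j>|^2 = 3; ||v||^2 = 5; deficit = 2

Write each e_j = u_j / sqrt(<u_j, u_j>) where u_j is the displayed integer vector. Then <v, e_j> = <v, u_j> / sqrt(<u_j, u_j>), so |<v, e_j>|^2 = <v, u_j>^2 / <u_j, u_j>.
Coefficients: <v, e_1> = -4/sqrt(8), <v, e_2> = 1/sqrt(1).
Square and sum: Σ |<v, e_j>|^2 = 3.
Compute ||v||^2 = v·v = 5.
Deficit = 5 − 3 = 2 ≥ 0, confirming Bessel's inequality. (The deficit equals ||v − Σ <v,e_j> e_j||^2, the squared distance from v to span{e_j}.)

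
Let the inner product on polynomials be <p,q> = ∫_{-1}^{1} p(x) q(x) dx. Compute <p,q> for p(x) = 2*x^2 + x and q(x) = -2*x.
<p,q> = -4/3

Expand the product: p(x)·q(x) = -4*x^3 - 2*x^2.
∫_{-1}^{1} of each monomial x^k gives [2/(k+1) if k even, 0 if k odd]. Integrating term-by-term (or equivalently evaluating the antiderivative F(x) = -x^4 - 2*x^3/3 at the endpoints):
  F(1) − F(−1) = -5/3 − (-1/3) = -4/3.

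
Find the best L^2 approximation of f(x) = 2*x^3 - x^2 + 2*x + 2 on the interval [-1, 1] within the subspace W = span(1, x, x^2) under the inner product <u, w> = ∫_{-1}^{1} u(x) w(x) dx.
g(x) = -x^2 + 16*x/5 + 2

The best approximation g ∈ W is the orthogonal projection of f onto W. Writing g = a_0 + a_1 x + a_2 x^2, the coefficients solve the normal equations G · a = b where
  G_{ij} = <φ_i, φ_j> and b_i = <f, φ_i>, with φ_0 = 1, φ_1 = x, φ_2 = x^2.
G =
  [2, 0, 2/3]
  [0, 2/3, 0]
  [2/3, 0, 2/5],
b = (10/3, 32/15, 14/15).
Solving gives a_0 = 2, a_1 = 16/5, a_2 = -1, so
  g(x) = -x^2 + 16*x/5 + 2.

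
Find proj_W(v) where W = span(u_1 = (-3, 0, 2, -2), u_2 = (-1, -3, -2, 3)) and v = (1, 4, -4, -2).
proj_W(v) = (25/9, 118/57, -2/171, -116/171)

Set up U = [u_1 | ... | u_2] ∈ R^(4×2). The projector onto W = col(U) is P = U (U^T U)^(-1) U^T.
Compute U^T U =
  [17, -7]
  [-7, 23],
and U^T v = (-7, -11).
Solve U^T U · c = U^T v for the coefficients: c = (-119/171, -118/171). The projection is proj_W(v) = U c.
Check: (v - proj_W(v)) · u_1 = 0  (should be 0).
Check: (v - proj_W(v)) · u_2 = 0  (should be 0).
Result: proj_W(v) = (25/9, 118/57, -2/171, -116/171).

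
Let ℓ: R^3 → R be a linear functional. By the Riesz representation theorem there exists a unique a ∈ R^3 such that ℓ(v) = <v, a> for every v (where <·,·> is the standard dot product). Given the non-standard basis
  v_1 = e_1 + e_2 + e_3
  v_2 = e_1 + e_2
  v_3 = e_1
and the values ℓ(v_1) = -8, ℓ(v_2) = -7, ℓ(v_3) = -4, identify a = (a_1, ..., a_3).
a = (-4, -3, -1)

Write a = (a_1, ..., a_3) in the standard basis. For each basis vector v_i, ℓ(v_i) = <v_i, a> is a linear equation in the a_j's. Collect the n equations into a matrix system V a = ℓ, where row i of V is v_i (expressed in the standard basis). Since V is invertible (lower-triangular with 1s on the diagonal, up to permutation), solve by back-substitution:
  V =
[[1, 1, 1],
 [1, 1, 0],
 [1, 0, 0]]
  V a = (-8, -7, -4)
Solving gives a = (-4, -3, -1).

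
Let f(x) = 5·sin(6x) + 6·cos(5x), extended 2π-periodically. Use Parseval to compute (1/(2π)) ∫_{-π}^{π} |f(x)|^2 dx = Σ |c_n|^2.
Σ |c_n|^2 = 61/2

Expand |f|^2 and use orthogonality of {sin(nx), cos(mx)} on [-π, π]:
  ∫_{-π}^{π} sin(nx)^2 dx = π, ∫ cos(mx)^2 dx = π, and cross terms integrate to 0.
So ∫_{-π}^{π} f(x)^2 dx = 5^2 · π + 6^2 · π = (25 + 36)π.
Divide by 2π: (25 + 36)/2 = 61/2.
By Parseval, this equals Σ |c_n|^2.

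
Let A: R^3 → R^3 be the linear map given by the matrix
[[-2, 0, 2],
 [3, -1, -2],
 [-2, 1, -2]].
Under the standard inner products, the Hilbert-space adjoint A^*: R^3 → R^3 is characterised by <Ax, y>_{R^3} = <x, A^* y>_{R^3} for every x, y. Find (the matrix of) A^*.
A^* = A^T =
[[-2, 3, -2],
 [0, -1, 1],
 [2, -2, -2]]

For real matrices with standard dot products, the defining identity <Ax, y> = <x, A^* y> gives (Ax)^T y = x^T (A^*) y, i.e. x^T A^T y = x^T (A^*) y. Since this holds for all x, y, we must have A^* = A^T. Therefore
A^* =
[[-2, 3, -2],
 [0, -1, 1],
 [2, -2, -2]].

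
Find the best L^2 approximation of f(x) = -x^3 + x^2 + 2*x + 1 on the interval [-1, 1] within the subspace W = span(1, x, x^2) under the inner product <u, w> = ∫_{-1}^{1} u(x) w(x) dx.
g(x) = x^2 + 7*x/5 + 1

The best approximation g ∈ W is the orthogonal projection of f onto W. Writing g = a_0 + a_1 x + a_2 x^2, the coefficients solve the normal equations G · a = b where
  G_{ij} = <φ_i, φ_j> and b_i = <f, φ_i>, with φ_0 = 1, φ_1 = x, φ_2 = x^2.
G =
  [2, 0, 2/3]
  [0, 2/3, 0]
  [2/3, 0, 2/5],
b = (8/3, 14/15, 16/15).
Solving gives a_0 = 1, a_1 = 7/5, a_2 = 1, so
  g(x) = x^2 + 7*x/5 + 1.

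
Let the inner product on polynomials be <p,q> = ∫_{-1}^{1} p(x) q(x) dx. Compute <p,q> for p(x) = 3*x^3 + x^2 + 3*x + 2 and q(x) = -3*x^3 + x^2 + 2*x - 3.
<p,q> = -1264/105

Expand the product: p(x)·q(x) = -9*x^6 - 2*x^4 - 10*x^3 + 5*x^2 - 5*x - 6.
∫_{-1}^{1} of each monomial x^k gives [2/(k+1) if k even, 0 if k odd]. Integrating term-by-term (or equivalently evaluating the antiderivative F(x) = -9*x^7/7 - 2*x^5/5 - 5*x^4/2 + 5*x^3/3 - 5*x^2/2 - 6*x at the endpoints):
  F(1) − F(−1) = -1157/105 − (107/105) = -1264/105.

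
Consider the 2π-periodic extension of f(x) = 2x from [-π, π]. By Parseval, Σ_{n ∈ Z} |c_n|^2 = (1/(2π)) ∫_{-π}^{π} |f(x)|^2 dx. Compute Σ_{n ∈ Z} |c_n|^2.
Σ |c_n|^2 = 4π^2/3

Expand and integrate term by term over [-π, π]:
  ∫ (2x)^2 dx = 4·(2π^3/3); ∫ 2·2·(0)·x dx = 0 (odd integrand); ∫ 0^2 dx = 0·2π.
So (1/(2π)) ∫_{-π}^{π} (2x)^2 dx = 4π^2/3 + 0 = 4π^2/3.
Parseval ⇒ Σ |c_n|^2 = 4π^2/3.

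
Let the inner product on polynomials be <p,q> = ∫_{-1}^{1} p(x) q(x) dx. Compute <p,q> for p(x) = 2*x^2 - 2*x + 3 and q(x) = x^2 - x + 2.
<p,q> = 94/5

Expand the product: p(x)·q(x) = 2*x^4 - 4*x^3 + 9*x^2 - 7*x + 6.
∫_{-1}^{1} of each monomial x^k gives [2/(k+1) if k even, 0 if k odd]. Integrating term-by-term (or equivalently evaluating the antiderivative F(x) = 2*x^5/5 - x^4 + 3*x^3 - 7*x^2/2 + 6*x at the endpoints):
  F(1) − F(−1) = 49/10 − (-139/10) = 94/5.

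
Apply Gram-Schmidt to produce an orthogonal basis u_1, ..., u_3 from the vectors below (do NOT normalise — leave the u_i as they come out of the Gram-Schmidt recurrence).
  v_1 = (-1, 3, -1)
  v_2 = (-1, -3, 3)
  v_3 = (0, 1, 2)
Orthogonal basis:
  u_1 = (-1, 3, -1)
  u_2 = (-2, 0, 2)
  u_3 = (12/11, 8/11, 12/11)

Apply the Gram-Schmidt recurrence
  u_1 = v_1
  u_i = v_i − Σ_{j<i} ((v_i · u_j) / (u_j · u_j)) · u_j.

Step by step this gives:
  u_1 = (-1, 3, -1)
  u_2 = (-2, 0, 2)
  u_3 = (12/11, 8/11, 12/11)

Orthogonality check:
  u_2 · u_1 = 0 (should be 0)
  u_3 · u_1 = 0 (should be 0)
  u_3 · u_2 = 0 (should be 0)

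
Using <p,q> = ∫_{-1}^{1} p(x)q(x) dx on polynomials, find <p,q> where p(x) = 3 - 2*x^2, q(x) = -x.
<p,q> = 0

Expand the product: p(x)·q(x) = 2*x^3 - 3*x.
∫_{-1}^{1} of each monomial x^k gives [2/(k+1) if k even, 0 if k odd]. Integrating term-by-term (or equivalently evaluating the antiderivative F(x) = x^4/2 - 3*x^2/2 at the endpoints):
  F(1) − F(−1) = -1 − (-1) = 0.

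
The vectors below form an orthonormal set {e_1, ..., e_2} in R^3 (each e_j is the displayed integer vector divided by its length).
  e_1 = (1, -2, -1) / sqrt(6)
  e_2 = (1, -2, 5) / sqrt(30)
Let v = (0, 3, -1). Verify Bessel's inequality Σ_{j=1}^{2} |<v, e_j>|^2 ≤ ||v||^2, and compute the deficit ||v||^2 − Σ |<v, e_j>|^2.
Σ |<v, e_j>|^2 = 41/5; ||v||^2 = 10; deficit = 9/5

Write each e_j = u_j / sqrt(<u_j, u_j>) where u_j is the displayed integer vector. Then <v, e_j> = <v, u_j> / sqrt(<u_j, u_j>), so |<v, e_j>|^2 = <v, u_j>^2 / <u_j, u_j>.
Coefficients: <v, e_1> = -5/sqrt(6), <v, e_2> = -11/sqrt(30).
Square and sum: Σ |<v, e_j>|^2 = 41/5.
Compute ||v||^2 = v·v = 10.
Deficit = 10 − 41/5 = 9/5 ≥ 0, confirming Bessel's inequality. (The deficit equals ||v − Σ <v,e_j> e_j||^2, the squared distance from v to span{e_j}.)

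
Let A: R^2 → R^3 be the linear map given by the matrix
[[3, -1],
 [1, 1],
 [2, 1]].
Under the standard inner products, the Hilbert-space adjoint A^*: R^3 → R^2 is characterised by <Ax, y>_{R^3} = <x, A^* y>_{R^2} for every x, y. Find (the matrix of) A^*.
A^* = A^T =
[[3, 1, 2],
 [-1, 1, 1]]

For real matrices with standard dot products, the defining identity <Ax, y> = <x, A^* y> gives (Ax)^T y = x^T (A^*) y, i.e. x^T A^T y = x^T (A^*) y. Since this holds for all x, y, we must have A^* = A^T. Therefore
A^* =
[[3, 1, 2],
 [-1, 1, 1]].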